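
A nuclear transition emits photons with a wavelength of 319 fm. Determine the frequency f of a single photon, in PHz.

First convert: λ = 319 fm = 3.19e-13 m.
For a photon f = c/λ, so f = 9.398e20 Hz.
Converting to PHz: f = 939800 PHz ≈ 9.40e5 PHz.

9.40e5 PHz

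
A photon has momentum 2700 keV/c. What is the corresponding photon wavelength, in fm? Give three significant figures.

459 fm

Use h = 6.62607015·10^-34 J·s, c = 2.99792458·10^8 m/s, 1 eV = 1.602176634·10^-19 J.
First convert: p = 2700 keV/c = 1.4430·10^-21 kg·m/s.
Apply λ = h/p: λ = 4.592·10^-13 m.
Converting to fm: λ = 459.2 fm ≈ 459 fm.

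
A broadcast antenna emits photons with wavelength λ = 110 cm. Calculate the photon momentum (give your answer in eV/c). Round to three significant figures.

First convert: λ = 110 cm = 1.1 m.
The photon relation is p = h/λ, giving p = 6.024 × 10^-34 kg·m/s.
Converting to eV/c: p = 1.127 × 10^-6 eV/c ≈ 1.13 × 10^-6 eV/c.

1.13 × 10^-6 eV/c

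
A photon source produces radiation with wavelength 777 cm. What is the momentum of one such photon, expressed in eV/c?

1.60e-7 eV/c

(h = 6.62607015e-34 J·s, c = 2.99792458e8 m/s, 1 eV = 1.602176634e-19 J.)
Convert to SI: λ = 777 cm = 7.77 m.
For a photon p = h/λ, so p = 8.528e-35 kg·m/s.
Converting to eV/c: p = 1.596e-7 eV/c ≈ 1.60e-7 eV/c.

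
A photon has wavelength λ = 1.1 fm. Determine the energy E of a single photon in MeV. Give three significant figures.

1130 MeV

First convert: λ = 1.1 fm = 1.1e-15 m.
For a photon E = hc/λ, so E = 1.806e-10 J.
Converting to MeV: E = 1127 MeV ≈ 1130 MeV.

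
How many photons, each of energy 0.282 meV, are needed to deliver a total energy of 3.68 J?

Per-photon energy: E = 4.518e-23 J (from energy = 0.282 meV).
N = E_total / E_photon = 3.68 J / 4.518e-23 J = 8.14e22.

8.14e22 photons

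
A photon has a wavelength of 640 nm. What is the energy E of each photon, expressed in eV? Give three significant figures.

Use h = 6.62607015 × 10^-34 J·s, c = 2.99792458 × 10^8 m/s, 1 eV = 1.602176634 × 10^-19 J.
In SI units: λ = 640 nm = 6.40 × 10^-7 m.
For a photon E = hc/λ, so E = 3.104 × 10^-19 J.
Converting to eV: E = 1.937 eV ≈ 1.94 eV.

1.94 eV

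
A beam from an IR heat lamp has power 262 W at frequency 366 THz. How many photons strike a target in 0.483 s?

5.22 × 10^20 photons

Total energy: E_total = P·t = 262 × 0.483 = 126.5 J.
Per-photon energy: E = 2.425 × 10^-19 J.
N = E_total / E_photon = 5.22 × 10^20.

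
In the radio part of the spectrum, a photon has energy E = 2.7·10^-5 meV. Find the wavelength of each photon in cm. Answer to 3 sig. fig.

First convert: E = 2.7·10^-5 meV = 4.3259·10^-27 J.
The photon relation is λ = hc/E, giving λ = 45.92 m.
Converting to cm: λ = 4592 cm ≈ 4590 cm.

4590 cm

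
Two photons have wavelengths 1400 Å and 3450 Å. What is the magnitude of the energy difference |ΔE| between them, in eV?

5.26 eV

Using E = hc/λ: E₁ = 1.419 × 10^-18 J, E₂ = 5.758 × 10^-19 J.
|ΔE| = |1.419 × 10^-18 − 5.758 × 10^-19| = 8.43 × 10^-19 J = 5.26 eV.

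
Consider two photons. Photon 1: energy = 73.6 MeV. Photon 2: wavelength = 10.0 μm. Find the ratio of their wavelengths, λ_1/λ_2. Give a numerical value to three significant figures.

λ_1 = 1.685e-14 m (from energy = 73.6 MeV, via λ = hc/E).
λ_2 = 1.000e-5 m (from wavelength = 10.0 μm, via λ given directly).
Ratio = 1.685e-14 / 1.000e-5 = 1.68e-9.

1.68e-9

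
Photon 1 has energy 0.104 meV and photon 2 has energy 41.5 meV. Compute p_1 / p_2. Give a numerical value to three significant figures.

2.51e-3

p_1 = 5.558e-32 kg·m/s (from energy = 0.104 meV, via p = E/c).
p_2 = 2.218e-29 kg·m/s (from energy = 41.5 meV, via p = E/c).
Ratio = 5.558e-32 / 2.218e-29 = 2.51e-3.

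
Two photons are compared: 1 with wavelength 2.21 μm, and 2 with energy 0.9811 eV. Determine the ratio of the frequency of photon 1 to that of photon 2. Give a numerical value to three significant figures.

f_1 = 1.357e14 Hz (from wavelength = 2.21 μm, via f = c/λ).
f_2 = 2.372e14 Hz (from energy = 0.9811 eV, via f = E/h).
Ratio = 1.357e14 / 2.372e14 = 0.572.

0.572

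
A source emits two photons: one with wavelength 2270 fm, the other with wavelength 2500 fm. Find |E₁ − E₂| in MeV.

0.0502 MeV

Using E = hc/λ: E₁ = 8.751e-14 J, E₂ = 7.946e-14 J.
|ΔE| = |8.751e-14 − 7.946e-14| = 8.05e-15 J = 0.0502 MeV.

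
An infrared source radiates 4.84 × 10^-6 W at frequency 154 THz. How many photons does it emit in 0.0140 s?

6.64 × 10^11 photons

Total energy: E_total = P·t = 4.84 × 10^-6 × 0.0140 = 6.776 × 10^-8 J.
Per-photon energy: E = 1.020 × 10^-19 J.
N = E_total / E_photon = 6.64 × 10^11.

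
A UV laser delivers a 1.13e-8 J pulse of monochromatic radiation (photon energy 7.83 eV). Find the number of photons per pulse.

9.01e9 photons

Per-photon energy: E = 1.255e-18 J (from energy = 7.83 eV).
N = E_total / E_photon = 1.13e-8 J / 1.255e-18 J = 9.01e9.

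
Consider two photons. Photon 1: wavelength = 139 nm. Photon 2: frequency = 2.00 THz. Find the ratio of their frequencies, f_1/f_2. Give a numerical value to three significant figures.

1080

f_1 = 2.157·10^15 Hz (from wavelength = 139 nm, via f = c/λ).
f_2 = 2.000·10^12 Hz (from frequency = 2.00 THz, via f given directly).
Ratio = 2.157·10^15 / 2.000·10^12 = 1080.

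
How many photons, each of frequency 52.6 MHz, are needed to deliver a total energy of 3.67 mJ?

Per-photon energy: E = 3.485 × 10^-26 J (from frequency = 52.6 MHz).
N = E_total / E_photon = 0.00367 J / 3.485 × 10^-26 J = 1.05 × 10^23.

1.05 × 10^23 photons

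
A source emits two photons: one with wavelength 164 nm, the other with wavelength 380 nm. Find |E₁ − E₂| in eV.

4.30 eV

Using E = hc/λ: E₁ = 1.211e-18 J, E₂ = 5.227e-19 J.
|ΔE| = |1.211e-18 − 5.227e-19| = 6.88e-19 J = 4.30 eV.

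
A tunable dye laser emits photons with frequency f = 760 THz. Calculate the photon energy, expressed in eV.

In SI units: f = 760 THz = 7.60·10^14 Hz.
For a photon E = hf, so E = 5.036·10^-19 J.
Converting to eV: E = 3.143 eV ≈ 3.14 eV.

3.14 eV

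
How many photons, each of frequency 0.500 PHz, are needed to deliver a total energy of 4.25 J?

1.28 × 10^19 photons

Per-photon energy: E = 3.313 × 10^-19 J (from frequency = 0.500 PHz).
N = E_total / E_photon = 4.25 J / 3.313 × 10^-19 J = 1.28 × 10^19.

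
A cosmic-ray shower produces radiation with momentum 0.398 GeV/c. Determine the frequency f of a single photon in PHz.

(h = 6.62607015 × 10^-34 J·s, c = 2.99792458 × 10^8 m/s, 1 eV = 1.602176634 × 10^-19 J.)
In SI units: p = 0.398 GeV/c = 2.1270 × 10^-19 kg·m/s.
The photon relation is f = pc/h, giving f = 9.624 × 10^22 Hz.
Converting to PHz: f = 9.624 × 10^7 PHz ≈ 9.62 × 10^7 PHz.

9.62 × 10^7 PHz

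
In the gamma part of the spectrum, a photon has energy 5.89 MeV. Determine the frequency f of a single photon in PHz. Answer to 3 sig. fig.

Use h = 6.62607015e-34 J·s, 1 eV = 1.602176634e-19 J.
First convert: E = 5.89 MeV = 9.4368e-13 J.
The photon relation is f = E/h, giving f = 1.424e21 Hz.
Converting to PHz: f = 1.424e6 PHz ≈ 1.42e6 PHz.

1.42e6 PHz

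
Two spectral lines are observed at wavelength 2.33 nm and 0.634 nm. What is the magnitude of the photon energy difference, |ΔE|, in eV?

1420 eV

Using E = hc/λ: E₁ = 8.526 × 10^-17 J, E₂ = 3.133 × 10^-16 J.
|ΔE| = |8.526 × 10^-17 − 3.133 × 10^-16| = 2.28 × 10^-16 J = 1420 eV.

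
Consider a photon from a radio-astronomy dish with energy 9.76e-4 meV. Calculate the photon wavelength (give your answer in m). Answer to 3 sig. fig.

In SI units: E = 9.76e-4 meV = 1.5637e-25 J.
Since λ = hc/E for a photon, λ = 1.270 m.
So λ ≈ 1.27 m.

1.27 m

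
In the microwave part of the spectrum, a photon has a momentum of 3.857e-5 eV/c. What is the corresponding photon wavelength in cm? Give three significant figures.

Convert to SI: p = 3.857e-5 eV/c = 2.0613e-32 kg·m/s.
Apply λ = h/p: λ = 0.03215 m.
Converting to cm: λ = 3.215 cm ≈ 3.21 cm.

3.21 cm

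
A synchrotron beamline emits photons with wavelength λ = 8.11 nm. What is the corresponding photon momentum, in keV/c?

0.153 keV/c

First convert: λ = 8.11 nm = 8.11·10^-9 m.
Apply p = h/λ: p = 8.170·10^-26 kg·m/s.
Converting to keV/c: p = 0.1529 keV/c ≈ 0.153 keV/c.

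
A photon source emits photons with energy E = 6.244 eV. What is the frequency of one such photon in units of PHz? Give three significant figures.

1.51 PHz

Convert to SI: E = 6.244 eV = 1.0004 × 10^-18 J.
The photon relation is f = E/h, giving f = 1.510 × 10^15 Hz.
Converting to PHz: f = 1.510 PHz ≈ 1.51 PHz.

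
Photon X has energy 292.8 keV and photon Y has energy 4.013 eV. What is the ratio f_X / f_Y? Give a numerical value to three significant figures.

f_X = 7.080e19 Hz (from energy = 292.8 keV, via f = E/h).
f_Y = 9.703e14 Hz (from energy = 4.013 eV, via f = E/h).
Ratio = 7.080e19 / 9.703e14 = 7.30e4.

7.30e4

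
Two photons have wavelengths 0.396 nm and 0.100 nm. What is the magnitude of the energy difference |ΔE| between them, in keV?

9.27 keV

Using E = hc/λ: E₁ = 5.016 × 10^-16 J, E₂ = 1.986 × 10^-15 J.
|ΔE| = |5.016 × 10^-16 − 1.986 × 10^-15| = 1.48 × 10^-15 J = 9.27 keV.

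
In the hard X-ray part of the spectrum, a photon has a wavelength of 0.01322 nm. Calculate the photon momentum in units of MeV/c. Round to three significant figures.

0.0938 MeV/c

First convert: λ = 0.01322 nm = 1.322 × 10^-11 m.
Since p = h/λ for a photon, p = 5.012 × 10^-23 kg·m/s.
Converting to MeV/c: p = 0.09379 MeV/c ≈ 0.0938 MeV/c.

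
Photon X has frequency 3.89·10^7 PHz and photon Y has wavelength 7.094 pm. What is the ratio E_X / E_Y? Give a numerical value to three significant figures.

920

E_X = 2.578·10^-11 J (from frequency = 3.89·10^7 PHz, via E = hf).
E_Y = 2.800·10^-14 J (from wavelength = 7.094 pm, via E = hc/λ).
Ratio = 2.578·10^-11 / 2.800·10^-14 = 920.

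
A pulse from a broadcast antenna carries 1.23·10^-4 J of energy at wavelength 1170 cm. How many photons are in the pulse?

7.24·10^21 photons

Per-photon energy: E = 1.698·10^-26 J (from wavelength = 1170 cm).
N = E_total / E_photon = 1.23·10^-4 J / 1.698·10^-26 J = 7.24·10^21.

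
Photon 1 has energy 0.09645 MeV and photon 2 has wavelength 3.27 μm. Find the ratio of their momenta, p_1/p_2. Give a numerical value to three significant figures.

2.54 × 10^5

p_1 = 5.155 × 10^-23 kg·m/s (from energy = 0.09645 MeV, via p = E/c).
p_2 = 2.026 × 10^-28 kg·m/s (from wavelength = 3.27 μm, via p = h/λ).
Ratio = 5.155 × 10^-23 / 2.026 × 10^-28 = 2.54 × 10^5.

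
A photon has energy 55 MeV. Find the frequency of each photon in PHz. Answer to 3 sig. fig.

Convert to SI: E = 55 MeV = 8.8120·10^-12 J.
The photon relation is f = E/h, giving f = 1.330·10^22 Hz.
Converting to PHz: f = 1.330·10^7 PHz ≈ 1.33·10^7 PHz.

1.33·10^7 PHz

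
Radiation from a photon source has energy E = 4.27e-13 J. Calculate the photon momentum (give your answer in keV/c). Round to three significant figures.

(c = 2.99792458e8 m/s, 1 eV = 1.602176634e-19 J.)
The photon relation is p = E/c, giving p = 1.424e-21 kg·m/s.
Converting to keV/c: p = 2665 keV/c ≈ 2670 keV/c.

2670 keV/c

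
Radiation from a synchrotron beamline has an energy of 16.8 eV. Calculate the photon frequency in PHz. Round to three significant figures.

First convert: E = 16.8 eV = 2.6917 × 10^-18 J.
The photon relation is f = E/h, giving f = 4.062 × 10^15 Hz.
Converting to PHz: f = 4.062 PHz ≈ 4.06 PHz.

4.06 PHz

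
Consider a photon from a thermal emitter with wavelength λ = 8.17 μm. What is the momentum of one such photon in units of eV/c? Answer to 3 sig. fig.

First convert: λ = 8.17 μm = 8.17e-6 m.
Since p = h/λ for a photon, p = 8.110e-29 kg·m/s.
Converting to eV/c: p = 0.1518 eV/c ≈ 0.152 eV/c.

0.152 eV/c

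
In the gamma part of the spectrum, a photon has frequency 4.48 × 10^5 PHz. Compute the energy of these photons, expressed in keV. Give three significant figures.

Convert to SI: f = 4.48 × 10^5 PHz = 4.48 × 10^20 Hz.
Since E = hf for a photon, E = 2.968 × 10^-13 J.
Converting to keV: E = 1853 keV ≈ 1850 keV.

1850 keV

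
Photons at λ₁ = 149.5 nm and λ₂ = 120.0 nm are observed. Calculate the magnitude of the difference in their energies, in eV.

2.04 eV

Using E = hc/λ: E₁ = 1.3287e-18 J, E₂ = 1.6554e-18 J.
|ΔE| = |1.3287e-18 − 1.6554e-18| = 3.27e-19 J = 2.04 eV.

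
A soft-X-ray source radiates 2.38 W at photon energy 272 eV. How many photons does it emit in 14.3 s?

7.81 × 10^17 photons

Total energy: E_total = P·t = 2.38 × 14.3 = 34.03 J.
Per-photon energy: E = 4.358 × 10^-17 J.
N = E_total / E_photon = 7.81 × 10^17.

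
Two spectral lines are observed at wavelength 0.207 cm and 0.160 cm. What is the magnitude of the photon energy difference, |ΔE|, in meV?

0.176 meV

Using E = hc/λ: E₁ = 9.596e-23 J, E₂ = 1.242e-22 J.
|ΔE| = |9.596e-23 − 1.242e-22| = 2.82e-23 J = 0.176 meV.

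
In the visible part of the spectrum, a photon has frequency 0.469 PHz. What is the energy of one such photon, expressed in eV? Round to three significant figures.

(h = 6.62607015 × 10^-34 J·s, 1 eV = 1.602176634 × 10^-19 J.)
In SI units: f = 0.469 PHz = 4.69 × 10^14 Hz.
Apply E = hf: E = 3.108 × 10^-19 J.
Converting to eV: E = 1.940 eV ≈ 1.94 eV.

1.94 eV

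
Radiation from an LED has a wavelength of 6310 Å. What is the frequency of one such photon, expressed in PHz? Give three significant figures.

(c = 2.99792458e8 m/s.)
First convert: λ = 6310 Å = 6.31e-7 m.
The photon relation is f = c/λ, giving f = 4.751e14 Hz.
Converting to PHz: f = 0.4751 PHz ≈ 0.475 PHz.

0.475 PHz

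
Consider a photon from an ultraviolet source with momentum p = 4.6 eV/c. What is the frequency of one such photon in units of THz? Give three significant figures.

1110 THz

Convert to SI: p = 4.6 eV/c = 2.4584 × 10^-27 kg·m/s.
The photon relation is f = pc/h, giving f = 1.112 × 10^15 Hz.
Converting to THz: f = 1112 THz ≈ 1110 THz.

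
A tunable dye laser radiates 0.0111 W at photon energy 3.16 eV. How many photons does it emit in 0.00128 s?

Total energy: E_total = P·t = 0.0111 × 0.00128 = 1.421·10^-5 J.
Per-photon energy: E = 5.063·10^-19 J.
N = E_total / E_photon = 2.81·10^13.

2.81·10^13 photons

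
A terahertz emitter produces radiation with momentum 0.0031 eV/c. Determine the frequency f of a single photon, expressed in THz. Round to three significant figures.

Take h = 6.62607015·10^-34 J·s, c = 2.99792458·10^8 m/s, 1 eV = 1.602176634·10^-19 J.
Convert to SI: p = 0.0031 eV/c = 1.6567·10^-30 kg·m/s.
For a photon f = pc/h, so f = 7.496·10^11 Hz.
Converting to THz: f = 0.7496 THz ≈ 0.750 THz.

0.750 THz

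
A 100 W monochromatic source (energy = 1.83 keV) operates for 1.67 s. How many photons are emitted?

5.70e17 photons

Total energy: E_total = P·t = 100 × 1.67 = 167.0 J.
Per-photon energy: E = 2.932e-16 J.
N = E_total / E_photon = 5.70e17.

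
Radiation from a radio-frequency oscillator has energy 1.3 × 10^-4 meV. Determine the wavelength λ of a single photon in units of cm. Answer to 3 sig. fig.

954 cm

In SI units: E = 1.3 × 10^-4 meV = 2.0828 × 10^-26 J.
Apply λ = hc/E: λ = 9.537 m.
Converting to cm: λ = 953.7 cm ≈ 954 cm.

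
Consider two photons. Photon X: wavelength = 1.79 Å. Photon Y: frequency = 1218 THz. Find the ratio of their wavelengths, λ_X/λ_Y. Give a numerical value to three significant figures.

7.27·10^-4

λ_X = 1.790·10^-10 m (from wavelength = 1.79 Å, via λ given directly).
λ_Y = 2.461·10^-7 m (from frequency = 1218 THz, via λ = c/f).
Ratio = 1.790·10^-10 / 2.461·10^-7 = 7.27·10^-4.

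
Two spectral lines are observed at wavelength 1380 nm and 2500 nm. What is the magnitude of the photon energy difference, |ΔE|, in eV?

0.402 eV

Using E = hc/λ: E₁ = 1.439 × 10^-19 J, E₂ = 7.946 × 10^-20 J.
|ΔE| = |1.439 × 10^-19 − 7.946 × 10^-20| = 6.45 × 10^-20 J = 0.402 eV.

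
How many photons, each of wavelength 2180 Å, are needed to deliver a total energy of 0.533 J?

Per-photon energy: E = 9.112 × 10^-19 J (from wavelength = 2180 Å).
N = E_total / E_photon = 0.533 J / 9.112 × 10^-19 J = 5.85 × 10^17.

5.85 × 10^17 photons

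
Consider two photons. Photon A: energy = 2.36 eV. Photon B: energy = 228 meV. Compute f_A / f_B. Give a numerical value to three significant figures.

10.4

f_A = 5.706e14 Hz (from energy = 2.36 eV, via f = E/h).
f_B = 5.513e13 Hz (from energy = 228 meV, via f = E/h).
Ratio = 5.706e14 / 5.513e13 = 10.4.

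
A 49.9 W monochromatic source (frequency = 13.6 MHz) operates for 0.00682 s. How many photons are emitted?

Total energy: E_total = P·t = 49.9 × 0.00682 = 0.3403 J.
Per-photon energy: E = 9.011e-27 J.
N = E_total / E_photon = 3.78e25.

3.78e25 photons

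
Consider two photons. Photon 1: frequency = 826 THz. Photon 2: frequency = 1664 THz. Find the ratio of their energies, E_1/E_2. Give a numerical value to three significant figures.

0.496

E_1 = 5.473e-19 J (from frequency = 826 THz, via E = hf).
E_2 = 1.103e-18 J (from frequency = 1664 THz, via E = hf).
Ratio = 5.473e-19 / 1.103e-18 = 0.496.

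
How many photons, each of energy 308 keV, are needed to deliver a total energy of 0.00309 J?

6.26e10 photons

Per-photon energy: E = 4.935e-14 J (from energy = 308 keV).
N = E_total / E_photon = 0.00309 J / 4.935e-14 J = 6.26e10.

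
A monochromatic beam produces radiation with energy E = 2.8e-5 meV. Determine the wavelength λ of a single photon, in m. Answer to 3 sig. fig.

44.3 m

In SI units: E = 2.8e-5 meV = 4.4861e-27 J.
Since λ = hc/E for a photon, λ = 44.28 m.
So λ ≈ 44.3 m.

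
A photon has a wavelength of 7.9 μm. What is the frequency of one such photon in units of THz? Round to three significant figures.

37.9 THz

Use c = 2.99792458 × 10^8 m/s.
First convert: λ = 7.9 μm = 7.9 × 10^-6 m.
Since f = c/λ for a photon, f = 3.795 × 10^13 Hz.
Converting to THz: f = 37.95 THz ≈ 37.9 THz.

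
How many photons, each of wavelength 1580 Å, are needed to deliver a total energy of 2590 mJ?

2.06e18 photons

Per-photon energy: E = 1.257e-18 J (from wavelength = 1580 Å).
N = E_total / E_photon = 2.59 J / 1.257e-18 J = 2.06e18.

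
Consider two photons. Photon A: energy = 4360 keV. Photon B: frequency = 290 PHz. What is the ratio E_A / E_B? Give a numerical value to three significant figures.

3640

E_A = 6.985e-13 J (from energy = 4360 keV, via E given directly).
E_B = 1.922e-16 J (from frequency = 290 PHz, via E = hf).
Ratio = 6.985e-13 / 1.922e-16 = 3640.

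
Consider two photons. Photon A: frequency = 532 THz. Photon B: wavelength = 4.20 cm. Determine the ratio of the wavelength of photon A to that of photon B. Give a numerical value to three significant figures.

λ_A = 5.635 × 10^-7 m (from frequency = 532 THz, via λ = c/f).
λ_B = 0.04200 m (from wavelength = 4.20 cm, via λ given directly).
Ratio = 5.635 × 10^-7 / 0.04200 = 1.34 × 10^-5.

1.34 × 10^-5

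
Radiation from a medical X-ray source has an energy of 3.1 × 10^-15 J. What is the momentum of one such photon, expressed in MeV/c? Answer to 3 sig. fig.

The photon relation is p = E/c, giving p = 1.034 × 10^-23 kg·m/s.
Converting to MeV/c: p = 0.01935 MeV/c ≈ 0.0193 MeV/c.

0.0193 MeV/c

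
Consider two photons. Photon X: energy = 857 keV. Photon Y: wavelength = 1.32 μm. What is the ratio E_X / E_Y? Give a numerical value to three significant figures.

E_X = 1.373 × 10^-13 J (from energy = 857 keV, via E given directly).
E_Y = 1.505 × 10^-19 J (from wavelength = 1.32 μm, via E = hc/λ).
Ratio = 1.373 × 10^-13 / 1.505 × 10^-19 = 9.12 × 10^5.

9.12 × 10^5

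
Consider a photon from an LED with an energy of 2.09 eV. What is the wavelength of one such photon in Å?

5930 Å

(h = 6.62607015 × 10^-34 J·s, c = 2.99792458 × 10^8 m/s, 1 eV = 1.602176634 × 10^-19 J.)
Convert to SI: E = 2.09 eV = 3.3485 × 10^-19 J.
Since λ = hc/E for a photon, λ = 5.932 × 10^-7 m.
Converting to Å: λ = 5932 Å ≈ 5930 Å.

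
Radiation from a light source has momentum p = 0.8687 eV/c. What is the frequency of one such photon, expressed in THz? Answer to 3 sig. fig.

(h = 6.62607015 × 10^-34 J·s, c = 2.99792458 × 10^8 m/s, 1 eV = 1.602176634 × 10^-19 J.)
Convert to SI: p = 0.8687 eV/c = 4.6426 × 10^-28 kg·m/s.
Since f = pc/h for a photon, f = 2.101 × 10^14 Hz.
Converting to THz: f = 210.1 THz ≈ 210 THz.

210 THz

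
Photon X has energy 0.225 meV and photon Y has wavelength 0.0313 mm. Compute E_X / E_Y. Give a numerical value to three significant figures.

5.68e-3

E_X = 3.605e-23 J (from energy = 0.225 meV, via E given directly).
E_Y = 6.346e-21 J (from wavelength = 0.0313 mm, via E = hc/λ).
Ratio = 3.605e-23 / 6.346e-21 = 5.68e-3.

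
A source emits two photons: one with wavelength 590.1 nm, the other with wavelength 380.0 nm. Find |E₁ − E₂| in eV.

Using E = hc/λ: E₁ = 3.3663e-19 J, E₂ = 5.2275e-19 J.
|ΔE| = |3.3663e-19 − 5.2275e-19| = 1.86e-19 J = 1.16 eV.

1.16 eV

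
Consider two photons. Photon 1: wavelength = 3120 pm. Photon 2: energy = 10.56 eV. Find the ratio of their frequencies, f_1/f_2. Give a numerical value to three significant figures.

f_1 = 9.609e16 Hz (from wavelength = 3120 pm, via f = c/λ).
f_2 = 2.553e15 Hz (from energy = 10.56 eV, via f = E/h).
Ratio = 9.609e16 / 2.553e15 = 37.6.

37.6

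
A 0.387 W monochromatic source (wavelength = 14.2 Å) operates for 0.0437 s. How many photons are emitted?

1.21 × 10^14 photons

Total energy: E_total = P·t = 0.387 × 0.0437 = 0.01691 J.
Per-photon energy: E = 1.399 × 10^-16 J.
N = E_total / E_photon = 1.21 × 10^14.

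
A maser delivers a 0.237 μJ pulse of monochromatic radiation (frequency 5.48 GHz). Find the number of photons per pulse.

6.53·10^16 photons

Per-photon energy: E = 3.631·10^-24 J (from frequency = 5.48 GHz).
N = E_total / E_photon = 2.37·10^-7 J / 3.631·10^-24 J = 6.53·10^16.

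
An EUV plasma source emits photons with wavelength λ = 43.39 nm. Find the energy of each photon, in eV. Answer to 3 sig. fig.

Take h = 6.62607015e-34 J·s, c = 2.99792458e8 m/s, 1 eV = 1.602176634e-19 J.
First convert: λ = 43.39 nm = 4.339e-8 m.
For a photon E = hc/λ, so E = 4.578e-18 J.
Converting to eV: E = 28.57 eV ≈ 28.6 eV.

28.6 eV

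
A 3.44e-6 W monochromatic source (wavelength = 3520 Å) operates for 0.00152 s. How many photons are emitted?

Total energy: E_total = P·t = 3.44e-6 × 0.00152 = 5.229e-9 J.
Per-photon energy: E = 5.643e-19 J.
N = E_total / E_photon = 9.27e9.

9.27e9 photons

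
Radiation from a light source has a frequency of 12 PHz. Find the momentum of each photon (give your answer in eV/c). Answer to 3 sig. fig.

49.6 eV/c

Convert to SI: f = 12 PHz = 1.2·10^16 Hz.
The photon relation is p = hf/c, giving p = 2.652·10^-26 kg·m/s.
Converting to eV/c: p = 49.63 eV/c ≈ 49.6 eV/c.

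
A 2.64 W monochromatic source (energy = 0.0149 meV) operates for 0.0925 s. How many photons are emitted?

1.02 × 10^23 photons

Total energy: E_total = P·t = 2.64 × 0.0925 = 0.2442 J.
Per-photon energy: E = 2.387 × 10^-24 J.
N = E_total / E_photon = 1.02 × 10^23.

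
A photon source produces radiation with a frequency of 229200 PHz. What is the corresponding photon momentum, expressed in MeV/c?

0.948 MeV/c

(h = 6.62607015e-34 J·s, c = 2.99792458e8 m/s, 1 eV = 1.602176634e-19 J.)
In SI units: f = 229200 PHz = 2.292e20 Hz.
Since p = hf/c for a photon, p = 5.066e-22 kg·m/s.
Converting to MeV/c: p = 0.9479 MeV/c ≈ 0.948 MeV/c.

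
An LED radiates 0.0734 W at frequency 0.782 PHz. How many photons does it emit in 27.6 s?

Total energy: E_total = P·t = 0.0734 × 27.6 = 2.026 J.
Per-photon energy: E = 5.182e-19 J.
N = E_total / E_photon = 3.91e18.

3.91e18 photons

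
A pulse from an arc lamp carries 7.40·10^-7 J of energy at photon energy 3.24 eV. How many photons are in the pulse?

1.43·10^12 photons

Per-photon energy: E = 5.191·10^-19 J (from energy = 3.24 eV).
N = E_total / E_photon = 7.40·10^-7 J / 5.191·10^-19 J = 1.43·10^12.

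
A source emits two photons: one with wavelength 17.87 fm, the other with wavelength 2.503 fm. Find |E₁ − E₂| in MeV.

426 MeV

Using E = hc/λ: E₁ = 1.1116 × 10^-11 J, E₂ = 7.9363 × 10^-11 J.
|ΔE| = |1.1116 × 10^-11 − 7.9363 × 10^-11| = 6.82 × 10^-11 J = 426 MeV.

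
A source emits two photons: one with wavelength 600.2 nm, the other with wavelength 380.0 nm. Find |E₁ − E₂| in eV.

1.20 eV

Using E = hc/λ: E₁ = 3.3096 × 10^-19 J, E₂ = 5.2275 × 10^-19 J.
|ΔE| = |3.3096 × 10^-19 − 5.2275 × 10^-19| = 1.92 × 10^-19 J = 1.20 eV.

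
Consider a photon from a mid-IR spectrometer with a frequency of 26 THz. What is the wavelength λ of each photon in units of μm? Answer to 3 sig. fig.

First convert: f = 26 THz = 2.6 × 10^13 Hz.
For a photon λ = c/f, so λ = 1.153 × 10^-5 m.
Converting to μm: λ = 11.53 μm ≈ 11.5 μm.

11.5 μm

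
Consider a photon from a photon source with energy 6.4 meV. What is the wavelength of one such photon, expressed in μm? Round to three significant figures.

In SI units: E = 6.4 meV = 1.0254 × 10^-21 J.
For a photon λ = hc/E, so λ = 1.937 × 10^-4 m.
Converting to μm: λ = 193.7 μm ≈ 194 μm.

194 μm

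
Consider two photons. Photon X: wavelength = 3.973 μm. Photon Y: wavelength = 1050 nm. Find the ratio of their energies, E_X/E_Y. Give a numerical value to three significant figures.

E_X = 5.000e-20 J (from wavelength = 3.973 μm, via E = hc/λ).
E_Y = 1.892e-19 J (from wavelength = 1050 nm, via E = hc/λ).
Ratio = 5.000e-20 / 1.892e-19 = 0.264.

0.264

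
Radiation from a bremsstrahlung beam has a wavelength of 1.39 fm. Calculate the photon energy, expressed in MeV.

892 MeV

In SI units: λ = 1.39 fm = 1.39e-15 m.
Apply E = hc/λ: E = 1.429e-10 J.
Converting to MeV: E = 892.0 MeV ≈ 892 MeV.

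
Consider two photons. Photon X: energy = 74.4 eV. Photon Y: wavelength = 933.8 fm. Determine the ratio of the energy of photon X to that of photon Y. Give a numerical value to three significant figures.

5.60 × 10^-5

E_X = 1.192 × 10^-17 J (from energy = 74.4 eV, via E given directly).
E_Y = 2.127 × 10^-13 J (from wavelength = 933.8 fm, via E = hc/λ).
Ratio = 1.192 × 10^-17 / 2.127 × 10^-13 = 5.60 × 10^-5.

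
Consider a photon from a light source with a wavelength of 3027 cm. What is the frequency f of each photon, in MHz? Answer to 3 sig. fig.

(c = 2.99792458e8 m/s.)
First convert: λ = 3027 cm = 30.27 m.
Apply f = c/λ: f = 9.904e6 Hz.
Converting to MHz: f = 9.904 MHz ≈ 9.90 MHz.

9.90 MHz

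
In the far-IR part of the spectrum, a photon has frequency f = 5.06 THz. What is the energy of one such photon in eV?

(h = 6.62607015 × 10^-34 J·s, 1 eV = 1.602176634 × 10^-19 J.)
Convert to SI: f = 5.06 THz = 5.06 × 10^12 Hz.
For a photon E = hf, so E = 3.353 × 10^-21 J.
Converting to eV: E = 0.02093 eV ≈ 0.0209 eV.

0.0209 eV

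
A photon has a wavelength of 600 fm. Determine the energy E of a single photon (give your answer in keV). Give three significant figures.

2070 keV

In SI units: λ = 600 fm = 6.00·10^-13 m.
For a photon E = hc/λ, so E = 3.311·10^-13 J.
Converting to keV: E = 2066 keV ≈ 2070 keV.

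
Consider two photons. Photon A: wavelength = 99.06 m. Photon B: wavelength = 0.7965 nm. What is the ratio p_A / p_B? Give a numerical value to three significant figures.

p_A = 6.689 × 10^-36 kg·m/s (from wavelength = 99.06 m, via p = h/λ).
p_B = 8.319 × 10^-25 kg·m/s (from wavelength = 0.7965 nm, via p = h/λ).
Ratio = 6.689 × 10^-36 / 8.319 × 10^-25 = 8.04 × 10^-12.

8.04 × 10^-12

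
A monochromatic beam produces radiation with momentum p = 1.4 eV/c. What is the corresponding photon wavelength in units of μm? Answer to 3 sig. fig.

In SI units: p = 1.4 eV/c = 7.4820·10^-28 kg·m/s.
Apply λ = h/p: λ = 8.856·10^-7 m.
Converting to μm: λ = 0.8856 μm ≈ 0.886 μm.

0.886 μm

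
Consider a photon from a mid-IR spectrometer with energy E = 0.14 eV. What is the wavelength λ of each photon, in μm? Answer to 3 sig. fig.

8.86 μm

Take h = 6.62607015e-34 J·s, c = 2.99792458e8 m/s, 1 eV = 1.602176634e-19 J.
First convert: E = 0.14 eV = 2.2430e-20 J.
For a photon λ = hc/E, so λ = 8.856e-6 m.
Converting to μm: λ = 8.856 μm ≈ 8.86 μm.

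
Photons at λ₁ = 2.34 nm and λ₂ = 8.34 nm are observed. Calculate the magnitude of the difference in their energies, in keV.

0.381 keV

Using E = hc/λ: E₁ = 8.489·10^-17 J, E₂ = 2.382·10^-17 J.
|ΔE| = |8.489·10^-17 − 2.382·10^-17| = 6.11·10^-17 J = 0.381 keV.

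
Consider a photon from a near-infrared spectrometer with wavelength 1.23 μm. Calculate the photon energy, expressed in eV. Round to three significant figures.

1.01 eV

Use h = 6.62607015 × 10^-34 J·s, c = 2.99792458 × 10^8 m/s, 1 eV = 1.602176634 × 10^-19 J.
In SI units: λ = 1.23 μm = 1.23 × 10^-6 m.
Since E = hc/λ for a photon, E = 1.615 × 10^-19 J.
Converting to eV: E = 1.008 eV ≈ 1.01 eV.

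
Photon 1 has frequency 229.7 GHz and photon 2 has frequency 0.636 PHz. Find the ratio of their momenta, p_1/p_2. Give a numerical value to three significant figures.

p_1 = 5.077·10^-31 kg·m/s (from frequency = 229.7 GHz, via p = hf/c).
p_2 = 1.406·10^-27 kg·m/s (from frequency = 0.636 PHz, via p = hf/c).
Ratio = 5.077·10^-31 / 1.406·10^-27 = 3.61·10^-4.

3.61·10^-4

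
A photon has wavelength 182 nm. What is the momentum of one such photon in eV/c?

(h = 6.62607015e-34 J·s, c = 2.99792458e8 m/s, 1 eV = 1.602176634e-19 J.)
Convert to SI: λ = 182 nm = 1.82e-7 m.
The photon relation is p = h/λ, giving p = 3.641e-27 kg·m/s.
Converting to eV/c: p = 6.812 eV/c ≈ 6.81 eV/c.

6.81 eV/c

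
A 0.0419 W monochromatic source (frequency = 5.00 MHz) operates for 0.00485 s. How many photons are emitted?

6.13e22 photons

Total energy: E_total = P·t = 0.0419 × 0.00485 = 2.032e-4 J.
Per-photon energy: E = 3.313e-27 J.
N = E_total / E_photon = 6.13e22.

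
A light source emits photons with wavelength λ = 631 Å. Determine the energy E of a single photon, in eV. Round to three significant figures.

Use h = 6.62607015e-34 J·s, c = 2.99792458e8 m/s, 1 eV = 1.602176634e-19 J.
In SI units: λ = 631 Å = 6.31e-8 m.
The photon relation is E = hc/λ, giving E = 3.148e-18 J.
Converting to eV: E = 19.65 eV ≈ 19.6 eV.

19.6 eV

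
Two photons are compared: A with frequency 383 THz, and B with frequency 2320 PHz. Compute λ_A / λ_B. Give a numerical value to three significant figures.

λ_A = 7.827e-7 m (from frequency = 383 THz, via λ = c/f).
λ_B = 1.292e-10 m (from frequency = 2320 PHz, via λ = c/f).
Ratio = 7.827e-7 / 1.292e-10 = 6060.

6060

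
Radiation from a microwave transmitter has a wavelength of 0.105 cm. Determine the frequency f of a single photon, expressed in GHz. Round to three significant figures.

In SI units: λ = 0.105 cm = 0.00105 m.
Since f = c/λ for a photon, f = 2.855 × 10^11 Hz.
Converting to GHz: f = 285.5 GHz ≈ 286 GHz.

286 GHz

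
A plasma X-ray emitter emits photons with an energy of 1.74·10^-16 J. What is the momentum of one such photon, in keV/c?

Take c = 2.99792458·10^8 m/s, 1 eV = 1.602176634·10^-19 J.
Since p = E/c for a photon, p = 5.804·10^-25 kg·m/s.
Converting to keV/c: p = 1.086 keV/c ≈ 1.09 keV/c.

1.09 keV/c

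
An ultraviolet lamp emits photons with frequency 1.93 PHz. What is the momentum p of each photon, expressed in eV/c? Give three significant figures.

7.98 eV/c

Use h = 6.62607015e-34 J·s, c = 2.99792458e8 m/s, 1 eV = 1.602176634e-19 J.
In SI units: f = 1.93 PHz = 1.93e15 Hz.
For a photon p = hf/c, so p = 4.266e-27 kg·m/s.
Converting to eV/c: p = 7.982 eV/c ≈ 7.98 eV/c.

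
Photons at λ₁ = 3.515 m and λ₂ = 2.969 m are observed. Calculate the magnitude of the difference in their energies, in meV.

Using E = hc/λ: E₁ = 5.6513e-26 J, E₂ = 6.6906e-26 J.
|ΔE| = |5.6513e-26 − 6.6906e-26| = 1.04e-26 J = 6.49e-5 meV.

6.49e-5 meV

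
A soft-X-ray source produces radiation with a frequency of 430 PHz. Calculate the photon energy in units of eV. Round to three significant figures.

1780 eV

First convert: f = 430 PHz = 4.30 × 10^17 Hz.
The photon relation is E = hf, giving E = 2.849 × 10^-16 J.
Converting to eV: E = 1778 eV ≈ 1780 eV.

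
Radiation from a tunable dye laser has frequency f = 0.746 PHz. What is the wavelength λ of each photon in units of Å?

Use c = 2.99792458e8 m/s.
Convert to SI: f = 0.746 PHz = 7.46e14 Hz.
Since λ = c/f for a photon, λ = 4.019e-7 m.
Converting to Å: λ = 4019 Å ≈ 4020 Å.

4020 Å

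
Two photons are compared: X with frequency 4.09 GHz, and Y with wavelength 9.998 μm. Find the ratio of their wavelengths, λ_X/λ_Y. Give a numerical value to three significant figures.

λ_X = 0.07330 m (from frequency = 4.09 GHz, via λ = c/f).
λ_Y = 9.998e-6 m (from wavelength = 9.998 μm, via λ given directly).
Ratio = 0.07330 / 9.998e-6 = 7330.

7330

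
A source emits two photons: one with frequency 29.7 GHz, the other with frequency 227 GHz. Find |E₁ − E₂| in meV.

0.816 meV

Using E = hf: E₁ = 1.968 × 10^-23 J, E₂ = 1.504 × 10^-22 J.
|ΔE| = |1.968 × 10^-23 − 1.504 × 10^-22| = 1.31 × 10^-22 J = 0.816 meV.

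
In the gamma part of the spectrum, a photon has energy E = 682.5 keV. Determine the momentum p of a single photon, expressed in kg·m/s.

3.65e-22 kg·m/s

In SI units: E = 682.5 keV = 1.0935e-13 J.
Apply p = E/c: p = 3.647e-22 kg·m/s.
So p ≈ 3.65e-22 kg·m/s.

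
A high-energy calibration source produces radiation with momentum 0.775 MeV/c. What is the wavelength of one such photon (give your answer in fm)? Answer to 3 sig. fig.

Use h = 6.62607015·10^-34 J·s, c = 2.99792458·10^8 m/s, 1 eV = 1.602176634·10^-19 J.
First convert: p = 0.775 MeV/c = 4.1418·10^-22 kg·m/s.
Since λ = h/p for a photon, λ = 1.600·10^-12 m.
Converting to fm: λ = 1600 fm ≈ 1600 fm.

1600 fm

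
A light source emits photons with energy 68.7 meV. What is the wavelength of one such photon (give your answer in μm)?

18.0 μm

Convert to SI: E = 68.7 meV = 1.1007 × 10^-20 J.
Apply λ = hc/E: λ = 1.805 × 10^-5 m.
Converting to μm: λ = 18.05 μm ≈ 18.0 μm.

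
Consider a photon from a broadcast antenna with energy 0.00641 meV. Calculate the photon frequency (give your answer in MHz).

1550 MHz

In SI units: E = 0.00641 meV = 1.0270e-24 J.
For a photon f = E/h, so f = 1.550e9 Hz.
Converting to MHz: f = 1550 MHz ≈ 1550 MHz.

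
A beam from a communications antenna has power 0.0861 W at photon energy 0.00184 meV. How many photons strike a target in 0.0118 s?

Total energy: E_total = P·t = 0.0861 × 0.0118 = 0.001016 J.
Per-photon energy: E = 2.948e-25 J.
N = E_total / E_photon = 3.45e21.

3.45e21 photons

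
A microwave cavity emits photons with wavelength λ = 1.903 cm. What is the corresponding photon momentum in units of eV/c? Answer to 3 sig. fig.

6.52 × 10^-5 eV/c

Use h = 6.62607015 × 10^-34 J·s, c = 2.99792458 × 10^8 m/s, 1 eV = 1.602176634 × 10^-19 J.
In SI units: λ = 1.903 cm = 0.01903 m.
For a photon p = h/λ, so p = 3.482 × 10^-32 kg·m/s.
Converting to eV/c: p = 6.515 × 10^-5 eV/c ≈ 6.52 × 10^-5 eV/c.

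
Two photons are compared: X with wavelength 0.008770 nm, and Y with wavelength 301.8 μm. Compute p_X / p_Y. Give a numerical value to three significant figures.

3.44e7

p_X = 7.555e-23 kg·m/s (from wavelength = 0.008770 nm, via p = h/λ).
p_Y = 2.196e-30 kg·m/s (from wavelength = 301.8 μm, via p = h/λ).
Ratio = 7.555e-23 / 2.196e-30 = 3.44e7.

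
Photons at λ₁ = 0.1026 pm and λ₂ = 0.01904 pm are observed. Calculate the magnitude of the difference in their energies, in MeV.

53.0 MeV

Using E = hc/λ: E₁ = 1.9361e-12 J, E₂ = 1.0433e-11 J.
|ΔE| = |1.9361e-12 − 1.0433e-11| = 8.50e-12 J = 53.0 MeV.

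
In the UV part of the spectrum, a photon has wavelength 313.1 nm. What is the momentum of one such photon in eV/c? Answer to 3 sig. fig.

3.96 eV/c

Use h = 6.62607015·10^-34 J·s, c = 2.99792458·10^8 m/s, 1 eV = 1.602176634·10^-19 J.
In SI units: λ = 313.1 nm = 3.131·10^-7 m.
For a photon p = h/λ, so p = 2.116·10^-27 kg·m/s.
Converting to eV/c: p = 3.960 eV/c ≈ 3.96 eV/c.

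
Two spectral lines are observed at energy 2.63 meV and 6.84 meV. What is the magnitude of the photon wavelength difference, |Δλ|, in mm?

0.290 mm

Using λ = hc/E: λ₁ = 4.714·10^-4 m, λ₂ = 1.813·10^-4 m.
|Δλ| = |4.714·10^-4 − 1.813·10^-4| = 2.90·10^-4 m = 0.290 mm.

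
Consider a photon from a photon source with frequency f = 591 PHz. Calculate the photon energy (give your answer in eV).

2440 eV

Use h = 6.62607015·10^-34 J·s, 1 eV = 1.602176634·10^-19 J.
First convert: f = 591 PHz = 5.91·10^17 Hz.
Apply E = hf: E = 3.916·10^-16 J.
Converting to eV: E = 2444 eV ≈ 2440 eV.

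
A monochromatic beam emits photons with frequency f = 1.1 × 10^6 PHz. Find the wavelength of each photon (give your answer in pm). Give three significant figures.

Take c = 2.99792458 × 10^8 m/s.
In SI units: f = 1.1 × 10^6 PHz = 1.1 × 10^21 Hz.
Since λ = c/f for a photon, λ = 2.725 × 10^-13 m.
Converting to pm: λ = 0.2725 pm ≈ 0.273 pm.

0.273 pm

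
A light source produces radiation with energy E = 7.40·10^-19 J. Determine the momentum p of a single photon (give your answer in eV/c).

The photon relation is p = E/c, giving p = 2.468·10^-27 kg·m/s.
Converting to eV/c: p = 4.619 eV/c ≈ 4.62 eV/c.

4.62 eV/c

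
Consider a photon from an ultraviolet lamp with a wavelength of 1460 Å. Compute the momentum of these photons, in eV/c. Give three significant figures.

8.49 eV/c

(h = 6.62607015e-34 J·s, c = 2.99792458e8 m/s, 1 eV = 1.602176634e-19 J.)
First convert: λ = 1460 Å = 1.46e-7 m.
Apply p = h/λ: p = 4.538e-27 kg·m/s.
Converting to eV/c: p = 8.492 eV/c ≈ 8.49 eV/c.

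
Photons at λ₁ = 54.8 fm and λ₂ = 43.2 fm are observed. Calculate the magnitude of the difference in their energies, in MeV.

Using E = hc/λ: E₁ = 3.625e-12 J, E₂ = 4.598e-12 J.
|ΔE| = |3.625e-12 − 4.598e-12| = 9.73e-13 J = 6.08 MeV.

6.08 MeV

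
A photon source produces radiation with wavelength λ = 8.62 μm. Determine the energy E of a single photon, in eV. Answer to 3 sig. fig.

0.144 eV

(h = 6.62607015e-34 J·s, c = 2.99792458e8 m/s, 1 eV = 1.602176634e-19 J.)
First convert: λ = 8.62 μm = 8.62e-6 m.
For a photon E = hc/λ, so E = 2.304e-20 J.
Converting to eV: E = 0.1438 eV ≈ 0.144 eV.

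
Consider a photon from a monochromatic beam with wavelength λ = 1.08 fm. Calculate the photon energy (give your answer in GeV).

(h = 6.62607015·10^-34 J·s, c = 2.99792458·10^8 m/s, 1 eV = 1.602176634·10^-19 J.)
Convert to SI: λ = 1.08 fm = 1.08·10^-15 m.
Apply E = hc/λ: E = 1.839·10^-10 J.
Converting to GeV: E = 1.148 GeV ≈ 1.15 GeV.

1.15 GeV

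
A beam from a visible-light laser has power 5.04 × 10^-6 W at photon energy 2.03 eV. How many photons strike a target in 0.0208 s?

3.22 × 10^11 photons

Total energy: E_total = P·t = 5.04 × 10^-6 × 0.0208 = 1.048 × 10^-7 J.
Per-photon energy: E = 3.252 × 10^-19 J.
N = E_total / E_photon = 3.22 × 10^11.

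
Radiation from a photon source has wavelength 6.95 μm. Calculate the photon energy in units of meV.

In SI units: λ = 6.95 μm = 6.95 × 10^-6 m.
For a photon E = hc/λ, so E = 2.858 × 10^-20 J.
Converting to meV: E = 178.4 meV ≈ 178 meV.

178 meV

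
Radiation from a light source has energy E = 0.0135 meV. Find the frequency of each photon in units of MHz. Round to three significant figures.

3260 MHz

(h = 6.62607015e-34 J·s, 1 eV = 1.602176634e-19 J.)
Convert to SI: E = 0.0135 meV = 2.1629e-24 J.
Apply f = E/h: f = 3.264e9 Hz.
Converting to MHz: f = 3264 MHz ≈ 3260 MHz.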